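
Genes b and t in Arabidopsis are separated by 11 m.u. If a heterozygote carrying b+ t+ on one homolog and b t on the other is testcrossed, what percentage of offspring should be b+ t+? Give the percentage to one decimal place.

44.5%

A map distance of 11 m.u. corresponds to a recombination frequency of 0.110.
The F1 is b+ t+ / b t, so b+ t+ is a parental gamete class with expected frequency (1 − r)/2 = 0.890/2 = 0.4450.
That is 0.4450 = 44.5% of the progeny.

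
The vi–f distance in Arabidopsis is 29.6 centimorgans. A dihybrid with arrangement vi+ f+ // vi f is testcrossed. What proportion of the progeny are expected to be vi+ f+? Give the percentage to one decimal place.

35.2%

A map distance of 29.6 centimorgans corresponds to a recombination frequency of 0.296.
The F1 is vi+ f+ / vi f, so vi+ f+ is a parental gamete class with expected frequency (1 − r)/2 = 0.704/2 = 0.3520.
That is 0.3520 = 35.2% of the progeny.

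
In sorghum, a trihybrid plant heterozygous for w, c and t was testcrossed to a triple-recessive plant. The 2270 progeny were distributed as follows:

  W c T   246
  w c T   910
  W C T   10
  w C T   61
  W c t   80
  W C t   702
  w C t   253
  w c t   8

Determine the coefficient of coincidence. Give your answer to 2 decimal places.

0.50

The two most frequent reciprocal classes, w c T and W C t, are the parental types, so the F1 was w c T / W C t.
The two rarest classes, w c t and W C T, are the double crossovers. Comparing them with the parentals, only the t allele has switched, so t is the middle locus and the order is c – t – w.
c–t: (141 + 18)/2270 = 0.0700; t–w: (499 + 18)/2270 = 0.2278.
Expected DCO frequency = 0.0700 × 0.2278 ≈ 0.01595; observed = 18/2270 ≈ 0.00793.
Coefficient of coincidence = 0.00793/0.01595 ≈ 0.50.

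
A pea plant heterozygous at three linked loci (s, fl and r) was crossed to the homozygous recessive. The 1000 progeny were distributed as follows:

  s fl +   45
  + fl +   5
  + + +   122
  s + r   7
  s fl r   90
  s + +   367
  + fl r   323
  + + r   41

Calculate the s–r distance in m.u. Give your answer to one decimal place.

22.4 m.u.

The two most frequent reciprocal classes, s + + and + fl r, are the parental types, so the F1 was s + + / + fl r.
The two rarest classes, s + r and + fl +, are the double crossovers. Comparing them with the parentals, only the r allele has switched, so r is the middle locus and the order is s – r – fl.
Crossovers in the s–r interval produce the single-crossover classes + + + and s fl r (122 + 90 = 212) plus the double crossovers (12).
RF(s–r) = (212 + 12) / 1000 = 224/1000 = 0.2240 → 22.4 m.u.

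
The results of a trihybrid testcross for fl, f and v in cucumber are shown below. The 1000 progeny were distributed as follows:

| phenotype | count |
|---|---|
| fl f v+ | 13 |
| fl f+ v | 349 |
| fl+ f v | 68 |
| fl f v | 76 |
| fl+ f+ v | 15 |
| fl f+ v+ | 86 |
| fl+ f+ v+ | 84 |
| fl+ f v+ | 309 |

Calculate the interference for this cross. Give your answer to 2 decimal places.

The two most frequent reciprocal classes, fl f+ v and fl+ f v+, are the parental types, so the F1 was fl f+ v / fl+ f v+.
The two rarest classes, fl+ f+ v and fl f v+, are the double crossovers. Comparing them with the parentals, only the fl allele has switched, so fl is the middle locus and the order is f – fl – v.
f–fl: (160 + 28)/1000 = 0.1880; fl–v: (154 + 28)/1000 = 0.1820.
Expected DCO frequency = 0.1880 × 0.1820 ≈ 0.03422; observed = 28/1000 ≈ 0.02800.
Coefficient of coincidence = 0.02800/0.03422 ≈ 0.82; interference = 1 − 0.82 = 0.18.

0.18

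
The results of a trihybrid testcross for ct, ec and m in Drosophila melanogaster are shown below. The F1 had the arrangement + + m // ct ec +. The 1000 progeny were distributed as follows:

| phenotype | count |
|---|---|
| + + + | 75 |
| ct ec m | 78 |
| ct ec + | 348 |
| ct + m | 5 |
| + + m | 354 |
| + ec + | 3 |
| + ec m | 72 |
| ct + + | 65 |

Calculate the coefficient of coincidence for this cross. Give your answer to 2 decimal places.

0.34

The two rarest classes, ct + m and + ec +, are the double crossovers. Comparing them with the parentals, only the ct allele has switched, so ct is the middle locus and the order is ec – ct – m.
ec–ct: (137 + 8)/1000 = 0.1450; ct–m: (153 + 8)/1000 = 0.1610.
Expected DCO frequency = 0.1450 × 0.1610 ≈ 0.02334; observed = 8/1000 ≈ 0.00800.
Coefficient of coincidence = 0.00800/0.02334 ≈ 0.34.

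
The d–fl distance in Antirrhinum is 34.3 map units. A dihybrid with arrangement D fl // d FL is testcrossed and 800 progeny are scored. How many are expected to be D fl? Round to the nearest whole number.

263

A map distance of 34.3 map units corresponds to a recombination frequency of 0.343.
The F1 is D fl / d FL, so D fl is a parental gamete class with expected frequency (1 − r)/2 = 0.657/2 = 0.3285.
Expected number = 0.3285 × 800 = 262.80 ≈ 263.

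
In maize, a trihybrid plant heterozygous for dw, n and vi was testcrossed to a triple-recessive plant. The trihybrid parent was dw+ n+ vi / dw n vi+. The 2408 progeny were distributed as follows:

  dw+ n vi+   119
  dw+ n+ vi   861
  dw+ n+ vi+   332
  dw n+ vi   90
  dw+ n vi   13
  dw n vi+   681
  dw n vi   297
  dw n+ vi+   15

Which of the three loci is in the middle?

n

The two rarest classes, dw+ n vi and dw n+ vi+, are the double crossovers. Comparing them with the parentals, only the n allele has switched, so n is the middle locus and the order is vi – n – dw.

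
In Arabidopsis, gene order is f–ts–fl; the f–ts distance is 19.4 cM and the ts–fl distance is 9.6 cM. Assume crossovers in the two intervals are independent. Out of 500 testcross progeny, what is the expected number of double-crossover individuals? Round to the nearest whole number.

Map distances give recombination frequencies of 0.194 and 0.096 for the two intervals.
With no interference, expected double-crossover frequency = 0.194 × 0.096 = 0.01862.
Expected number = 0.01862 × 500 = 9.31 ≈ 9.

9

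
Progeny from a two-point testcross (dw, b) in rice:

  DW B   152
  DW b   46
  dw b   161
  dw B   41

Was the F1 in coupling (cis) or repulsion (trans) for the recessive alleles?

The two most frequent classes are DW B (152) and dw b (161); these are the parental (non-recombinant) types.
So the F1 carried DW B on one chromosome and dw b on the other — the recessive alleles are on the same chromosome (cis / coupling).

cis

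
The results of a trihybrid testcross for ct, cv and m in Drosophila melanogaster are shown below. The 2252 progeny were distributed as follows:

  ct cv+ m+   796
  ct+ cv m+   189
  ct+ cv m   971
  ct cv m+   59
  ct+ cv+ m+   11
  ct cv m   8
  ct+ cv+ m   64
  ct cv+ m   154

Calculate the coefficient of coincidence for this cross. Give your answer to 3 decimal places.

The two most frequent reciprocal classes, ct cv+ m+ and ct+ cv m, are the parental types, so the F1 was ct cv+ m+ / ct+ cv m.
The two rarest classes, ct+ cv+ m+ and ct cv m, are the double crossovers. Comparing them with the parentals, only the ct allele has switched, so ct is the middle locus and the order is cv – ct – m.
cv–ct: (123 + 19)/2252 = 0.0631; ct–m: (343 + 19)/2252 = 0.1607.
Expected DCO frequency = 0.0631 × 0.1607 ≈ 0.01014; observed = 19/2252 ≈ 0.00844.
Coefficient of coincidence = 0.00844/0.01014 ≈ 0.832.

0.832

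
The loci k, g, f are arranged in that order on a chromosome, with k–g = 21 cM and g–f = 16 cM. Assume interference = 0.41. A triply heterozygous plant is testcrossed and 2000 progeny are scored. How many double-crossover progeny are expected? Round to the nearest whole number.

40

Map distances give recombination frequencies of 0.210 and 0.160 for the two intervals.
With interference 0.41 (so coincidence = 0.59), expected double-crossover frequency = 0.210 × 0.160 × 0.59 = 0.01982.
Expected number = 0.01982 × 2000 = 39.65 ≈ 40.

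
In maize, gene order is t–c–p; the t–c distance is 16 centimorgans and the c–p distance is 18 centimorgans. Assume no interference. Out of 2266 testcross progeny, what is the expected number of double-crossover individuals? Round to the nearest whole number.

65

Map distances give recombination frequencies of 0.160 and 0.180 for the two intervals.
With no interference, expected double-crossover frequency = 0.160 × 0.180 = 0.02880.
Expected number = 0.02880 × 2266 = 65.26 ≈ 65.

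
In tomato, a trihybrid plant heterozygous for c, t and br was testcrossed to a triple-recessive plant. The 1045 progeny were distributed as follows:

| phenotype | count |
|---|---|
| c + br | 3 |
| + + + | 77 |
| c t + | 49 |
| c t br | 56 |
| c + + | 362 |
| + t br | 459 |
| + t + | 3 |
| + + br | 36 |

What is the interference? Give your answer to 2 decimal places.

0.50

The two most frequent reciprocal classes, + t br and c + +, are the parental types, so the F1 was + t br / c + +.
The two rarest classes, + t + and c + br, are the double crossovers. Comparing them with the parentals, only the br allele has switched, so br is the middle locus and the order is t – br – c.
t–br: (85 + 6)/1045 = 0.0871; br–c: (133 + 6)/1045 = 0.1330.
Expected DCO frequency = 0.0871 × 0.1330 ≈ 0.01158; observed = 6/1045 ≈ 0.00574.
Coefficient of coincidence = 0.00574/0.01158 ≈ 0.50; interference = 1 − 0.50 = 0.50.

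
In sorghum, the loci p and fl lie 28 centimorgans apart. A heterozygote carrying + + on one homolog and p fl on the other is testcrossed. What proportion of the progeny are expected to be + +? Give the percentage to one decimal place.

A map distance of 28 centimorgans corresponds to a recombination frequency of 0.280.
The F1 is + + / p fl, so + + is a parental gamete class with expected frequency (1 − r)/2 = 0.720/2 = 0.3600.
That is 0.3600 = 36.0% of the progeny.

36.0%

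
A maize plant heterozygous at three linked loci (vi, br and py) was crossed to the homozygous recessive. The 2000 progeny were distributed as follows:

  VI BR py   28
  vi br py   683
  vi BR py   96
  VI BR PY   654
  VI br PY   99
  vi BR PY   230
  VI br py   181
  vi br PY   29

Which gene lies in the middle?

The two most frequent reciprocal classes, VI BR PY and vi br py, are the parental types, so the F1 was VI BR PY / vi br py.
The two rarest classes, VI BR py and vi br PY, are the double crossovers. Comparing them with the parentals, only the py allele has switched, so py is the middle locus and the order is br – py – vi.

py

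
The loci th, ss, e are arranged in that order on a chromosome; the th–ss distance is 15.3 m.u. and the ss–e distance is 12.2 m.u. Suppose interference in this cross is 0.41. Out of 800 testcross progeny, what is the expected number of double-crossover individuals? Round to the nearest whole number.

Map distances give recombination frequencies of 0.153 and 0.122 for the two intervals.
With interference 0.41 (so coincidence = 0.59), expected double-crossover frequency = 0.153 × 0.122 × 0.59 = 0.01101.
Expected number = 0.01101 × 800 = 8.81 ≈ 9.

9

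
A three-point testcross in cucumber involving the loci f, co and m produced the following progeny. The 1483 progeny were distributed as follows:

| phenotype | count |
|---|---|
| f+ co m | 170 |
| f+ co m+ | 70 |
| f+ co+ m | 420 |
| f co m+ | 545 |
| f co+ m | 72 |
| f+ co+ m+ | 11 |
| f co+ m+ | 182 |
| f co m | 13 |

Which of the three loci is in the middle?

m

The two most frequent reciprocal classes, f co m+ and f+ co+ m, are the parental types, so the F1 was f co m+ / f+ co+ m.
The two rarest classes, f co m and f+ co+ m+, are the double crossovers. Comparing them with the parentals, only the m allele has switched, so m is the middle locus and the order is f – m – co.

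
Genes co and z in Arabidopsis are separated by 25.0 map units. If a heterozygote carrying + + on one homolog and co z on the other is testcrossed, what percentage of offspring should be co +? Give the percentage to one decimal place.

A map distance of 25.0 map units corresponds to a recombination frequency of 0.250.
The F1 is + + / co z, so co + is a recombinant gamete class with expected frequency r/2 = 0.250/2 = 0.1250.
That is 0.1250 = 12.5% of the progeny.

12.5%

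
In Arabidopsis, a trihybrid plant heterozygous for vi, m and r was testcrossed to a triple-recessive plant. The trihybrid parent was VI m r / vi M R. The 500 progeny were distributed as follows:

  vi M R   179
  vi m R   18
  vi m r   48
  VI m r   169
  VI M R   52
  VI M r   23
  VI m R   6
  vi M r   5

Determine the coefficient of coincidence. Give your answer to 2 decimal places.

0.95

The two rarest classes, VI m R and vi M r, are the double crossovers. Comparing them with the parentals, only the r allele has switched, so r is the middle locus and the order is m – r – vi.
m–r: (41 + 11)/500 = 0.1040; r–vi: (100 + 11)/500 = 0.2220.
Expected DCO frequency = 0.1040 × 0.2220 ≈ 0.02309; observed = 11/500 ≈ 0.02200.
Coefficient of coincidence = 0.02200/0.02309 ≈ 0.95.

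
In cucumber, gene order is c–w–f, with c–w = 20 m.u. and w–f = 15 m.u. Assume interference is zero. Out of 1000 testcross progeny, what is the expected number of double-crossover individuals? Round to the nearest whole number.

30

Map distances give recombination frequencies of 0.200 and 0.150 for the two intervals.
With no interference, expected double-crossover frequency = 0.200 × 0.150 = 0.03000.
Expected number = 0.03000 × 1000 = 30.00 ≈ 30.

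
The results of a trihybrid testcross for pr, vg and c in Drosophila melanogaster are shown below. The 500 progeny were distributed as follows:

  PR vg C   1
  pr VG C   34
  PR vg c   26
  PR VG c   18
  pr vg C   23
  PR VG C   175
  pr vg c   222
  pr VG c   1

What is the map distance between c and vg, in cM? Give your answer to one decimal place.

8.6 cM

The two most frequent reciprocal classes, pr vg c and PR VG C, are the parental types, so the F1 was pr vg c / PR VG C.
The two rarest classes, pr VG c and PR vg C, are the double crossovers. Comparing them with the parentals, only the vg allele has switched, so vg is the middle locus and the order is pr – vg – c.
Crossovers in the vg–c interval produce the single-crossover classes pr vg C and PR VG c (23 + 18 = 41) plus the double crossovers (2).
RF(vg–c) = (41 + 2) / 500 = 43/500 = 0.0860 → 8.6 cM.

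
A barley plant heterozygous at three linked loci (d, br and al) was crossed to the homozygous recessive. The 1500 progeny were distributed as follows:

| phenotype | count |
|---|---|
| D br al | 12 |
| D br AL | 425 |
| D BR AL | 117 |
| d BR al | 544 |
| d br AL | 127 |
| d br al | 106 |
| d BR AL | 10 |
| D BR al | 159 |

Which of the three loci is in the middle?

al

The two most frequent reciprocal classes, D br AL and d BR al, are the parental types, so the F1 was D br AL / d BR al.
The two rarest classes, D br al and d BR AL, are the double crossovers. Comparing them with the parentals, only the al allele has switched, so al is the middle locus and the order is d – al – br.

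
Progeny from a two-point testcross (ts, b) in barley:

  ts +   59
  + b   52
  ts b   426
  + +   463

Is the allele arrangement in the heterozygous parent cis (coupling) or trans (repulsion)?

cis

The two most frequent classes are + + (463) and ts b (426); these are the parental (non-recombinant) types.
So the F1 carried + + on one chromosome and ts b on the other — the recessive alleles are on the same chromosome (cis / coupling).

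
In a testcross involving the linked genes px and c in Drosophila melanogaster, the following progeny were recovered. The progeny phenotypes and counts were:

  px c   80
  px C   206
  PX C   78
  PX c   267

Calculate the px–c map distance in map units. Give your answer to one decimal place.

The two most frequent classes, PX c (267) and px C (206), are the parental types, so the F1 was PX c / px C.
The recombinant classes are PX C and px c: 78 + 80 = 158.
Recombination frequency = 158/631 = 0.2504 ≈ 25.0%, i.e. 25.0 map units.

25.0 map units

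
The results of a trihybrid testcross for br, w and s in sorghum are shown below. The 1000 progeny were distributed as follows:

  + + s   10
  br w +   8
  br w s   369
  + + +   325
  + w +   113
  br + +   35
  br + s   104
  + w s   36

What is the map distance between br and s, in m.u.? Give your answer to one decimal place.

8.9 m.u.

The two most frequent reciprocal classes, br w s and + + +, are the parental types, so the F1 was br w s / + + +.
The two rarest classes, br w + and + + s, are the double crossovers. Comparing them with the parentals, only the s allele has switched, so s is the middle locus and the order is br – s – w.
Crossovers in the br–s interval produce the single-crossover classes + w s and br + + (36 + 35 = 71) plus the double crossovers (18).
RF(br–s) = (71 + 18) / 1000 = 89/1000 = 0.0890 → 8.9 m.u.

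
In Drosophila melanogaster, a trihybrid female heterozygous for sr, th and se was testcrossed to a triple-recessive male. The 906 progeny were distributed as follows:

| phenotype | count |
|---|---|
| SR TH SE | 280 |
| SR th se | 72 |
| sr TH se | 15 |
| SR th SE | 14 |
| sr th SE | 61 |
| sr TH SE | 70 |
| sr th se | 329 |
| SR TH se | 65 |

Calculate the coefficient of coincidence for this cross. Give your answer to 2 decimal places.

The two most frequent reciprocal classes, sr th se and SR TH SE, are the parental types, so the F1 was sr th se / SR TH SE.
The two rarest classes, sr TH se and SR th SE, are the double crossovers. Comparing them with the parentals, only the th allele has switched, so th is the middle locus and the order is sr – th – se.
sr–th: (142 + 29)/906 = 0.1887; th–se: (126 + 29)/906 = 0.1711.
Expected DCO frequency = 0.1887 × 0.1711 ≈ 0.03229; observed = 29/906 ≈ 0.03201.
Coefficient of coincidence = 0.03201/0.03229 ≈ 0.99.

0.99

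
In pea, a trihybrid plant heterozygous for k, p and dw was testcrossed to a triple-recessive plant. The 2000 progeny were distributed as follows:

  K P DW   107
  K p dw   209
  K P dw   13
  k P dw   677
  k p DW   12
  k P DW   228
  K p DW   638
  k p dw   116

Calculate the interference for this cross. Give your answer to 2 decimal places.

0.56

The two most frequent reciprocal classes, K p DW and k P dw, are the parental types, so the F1 was K p DW / k P dw.
The two rarest classes, k p DW and K P dw, are the double crossovers. Comparing them with the parentals, only the k allele has switched, so k is the middle locus and the order is dw – k – p.
dw–k: (437 + 25)/2000 = 0.2310; k–p: (223 + 25)/2000 = 0.1240.
Expected DCO frequency = 0.2310 × 0.1240 ≈ 0.02864; observed = 25/2000 ≈ 0.01250.
Coefficient of coincidence = 0.01250/0.02864 ≈ 0.44; interference = 1 − 0.44 = 0.56.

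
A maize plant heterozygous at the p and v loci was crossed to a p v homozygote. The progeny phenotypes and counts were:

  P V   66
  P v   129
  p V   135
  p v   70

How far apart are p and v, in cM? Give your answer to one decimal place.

The two most frequent classes, P v (129) and p V (135), are the parental types, so the F1 was P v / p V.
The recombinant classes are P V and p v: 66 + 70 = 136.
Recombination frequency = 136/400 = 0.3400 ≈ 34.0%, i.e. 34.0 cM.

34.0 cM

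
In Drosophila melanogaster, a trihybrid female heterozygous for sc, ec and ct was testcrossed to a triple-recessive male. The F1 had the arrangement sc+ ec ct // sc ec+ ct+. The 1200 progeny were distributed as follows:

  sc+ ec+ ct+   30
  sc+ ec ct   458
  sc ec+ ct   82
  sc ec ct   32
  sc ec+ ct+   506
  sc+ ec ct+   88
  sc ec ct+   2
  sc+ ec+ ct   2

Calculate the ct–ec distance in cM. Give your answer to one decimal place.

The two rarest classes, sc+ ec+ ct and sc ec ct+, are the double crossovers. Comparing them with the parentals, only the ec allele has switched, so ec is the middle locus and the order is sc – ec – ct.
Crossovers in the ec–ct interval produce the single-crossover classes sc+ ec ct+ and sc ec+ ct (88 + 82 = 170) plus the double crossovers (4).
RF(ec–ct) = (170 + 4) / 1200 = 174/1200 = 0.1450 → 14.5 cM.

14.5 cM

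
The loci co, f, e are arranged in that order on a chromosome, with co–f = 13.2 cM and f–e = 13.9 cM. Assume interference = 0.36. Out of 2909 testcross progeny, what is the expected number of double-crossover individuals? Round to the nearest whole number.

Map distances give recombination frequencies of 0.132 and 0.139 for the two intervals.
With interference 0.36 (so coincidence = 0.64), expected double-crossover frequency = 0.132 × 0.139 × 0.64 = 0.01174.
Expected number = 0.01174 × 2909 = 34.16 ≈ 34.

34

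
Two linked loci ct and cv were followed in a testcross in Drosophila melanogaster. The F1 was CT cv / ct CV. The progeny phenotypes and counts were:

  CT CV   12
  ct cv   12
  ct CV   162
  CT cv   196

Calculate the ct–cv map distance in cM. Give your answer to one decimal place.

The recombinant classes are CT CV and ct cv: 12 + 12 = 24.
Recombination frequency = 24/382 = 0.0628 ≈ 6.3%, i.e. 6.3 cM.

6.3 cM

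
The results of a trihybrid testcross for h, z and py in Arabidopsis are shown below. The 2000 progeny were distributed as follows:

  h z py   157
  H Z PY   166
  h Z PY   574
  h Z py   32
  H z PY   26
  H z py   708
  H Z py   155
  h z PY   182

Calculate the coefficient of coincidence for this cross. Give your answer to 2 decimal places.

0.77

The two most frequent reciprocal classes, h Z PY and H z py, are the parental types, so the F1 was h Z PY / H z py.
The two rarest classes, h Z py and H z PY, are the double crossovers. Comparing them with the parentals, only the py allele has switched, so py is the middle locus and the order is z – py – h.
z–py: (337 + 58)/2000 = 0.1975; py–h: (323 + 58)/2000 = 0.1905.
Expected DCO frequency = 0.1975 × 0.1905 ≈ 0.03762; observed = 58/2000 ≈ 0.02900.
Coefficient of coincidence = 0.02900/0.03762 ≈ 0.77.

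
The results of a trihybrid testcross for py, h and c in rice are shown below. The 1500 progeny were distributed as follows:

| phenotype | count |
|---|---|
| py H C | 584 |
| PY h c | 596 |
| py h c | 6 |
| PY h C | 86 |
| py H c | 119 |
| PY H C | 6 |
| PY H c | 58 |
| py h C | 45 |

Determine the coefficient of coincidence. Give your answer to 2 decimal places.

0.72

The two most frequent reciprocal classes, py H C and PY h c, are the parental types, so the F1 was py H C / PY h c.
The two rarest classes, PY H C and py h c, are the double crossovers. Comparing them with the parentals, only the py allele has switched, so py is the middle locus and the order is h – py – c.
h–py: (103 + 12)/1500 = 0.0767; py–c: (205 + 12)/1500 = 0.1447.
Expected DCO frequency = 0.0767 × 0.1447 ≈ 0.01110; observed = 12/1500 ≈ 0.00800.
Coefficient of coincidence = 0.00800/0.01110 ≈ 0.72.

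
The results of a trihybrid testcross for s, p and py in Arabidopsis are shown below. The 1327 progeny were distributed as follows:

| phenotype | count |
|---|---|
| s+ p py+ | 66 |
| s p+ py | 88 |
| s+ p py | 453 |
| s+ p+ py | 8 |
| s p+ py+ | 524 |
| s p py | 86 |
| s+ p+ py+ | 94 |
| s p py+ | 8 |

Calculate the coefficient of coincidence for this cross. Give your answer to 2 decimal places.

0.64

The two most frequent reciprocal classes, s p+ py+ and s+ p py, are the parental types, so the F1 was s p+ py+ / s+ p py.
The two rarest classes, s p py+ and s+ p+ py, are the double crossovers. Comparing them with the parentals, only the p allele has switched, so p is the middle locus and the order is py – p – s.
py–p: (154 + 16)/1327 = 0.1281; p–s: (180 + 16)/1327 = 0.1477.
Expected DCO frequency = 0.1281 × 0.1477 ≈ 0.01892; observed = 16/1327 ≈ 0.01206.
Coefficient of coincidence = 0.01206/0.01892 ≈ 0.64.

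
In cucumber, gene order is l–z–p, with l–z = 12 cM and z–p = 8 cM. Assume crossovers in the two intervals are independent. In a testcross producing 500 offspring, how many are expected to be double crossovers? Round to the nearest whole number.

5

Map distances give recombination frequencies of 0.120 and 0.080 for the two intervals.
With no interference, expected double-crossover frequency = 0.120 × 0.080 = 0.00960.
Expected number = 0.00960 × 500 = 4.80 ≈ 5.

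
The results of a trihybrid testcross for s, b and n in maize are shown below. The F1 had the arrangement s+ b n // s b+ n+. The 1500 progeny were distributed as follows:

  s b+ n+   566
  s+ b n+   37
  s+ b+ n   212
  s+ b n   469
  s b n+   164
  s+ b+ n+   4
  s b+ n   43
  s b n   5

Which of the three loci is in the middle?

The two rarest classes, s b n and s+ b+ n+, are the double crossovers. Comparing them with the parentals, only the s allele has switched, so s is the middle locus and the order is b – s – n.

s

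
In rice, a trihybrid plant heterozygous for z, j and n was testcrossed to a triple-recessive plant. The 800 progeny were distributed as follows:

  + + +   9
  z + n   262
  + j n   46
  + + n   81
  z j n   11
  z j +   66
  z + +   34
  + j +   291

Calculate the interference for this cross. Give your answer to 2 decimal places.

0.04

The two most frequent reciprocal classes, z + n and + j +, are the parental types, so the F1 was z + n / + j +.
The two rarest classes, z j n and + + +, are the double crossovers. Comparing them with the parentals, only the j allele has switched, so j is the middle locus and the order is z – j – n.
z–j: (147 + 20)/800 = 0.2087; j–n: (80 + 20)/800 = 0.1250.
Expected DCO frequency = 0.2087 × 0.1250 ≈ 0.02609; observed = 20/800 ≈ 0.02500.
Coefficient of coincidence = 0.02500/0.02609 ≈ 0.96; interference = 1 − 0.96 = 0.04.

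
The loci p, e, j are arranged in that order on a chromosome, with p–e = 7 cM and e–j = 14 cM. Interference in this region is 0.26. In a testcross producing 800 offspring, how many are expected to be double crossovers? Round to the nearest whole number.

6

Map distances give recombination frequencies of 0.070 and 0.140 for the two intervals.
With interference 0.26 (so coincidence = 0.74), expected double-crossover frequency = 0.070 × 0.140 × 0.74 = 0.00725.
Expected number = 0.00725 × 800 = 5.80 ≈ 6.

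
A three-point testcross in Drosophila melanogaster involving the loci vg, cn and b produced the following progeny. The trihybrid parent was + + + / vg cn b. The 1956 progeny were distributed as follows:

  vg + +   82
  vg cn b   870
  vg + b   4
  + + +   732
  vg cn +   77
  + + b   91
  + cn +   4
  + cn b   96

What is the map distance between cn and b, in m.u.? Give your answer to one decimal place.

9.0 m.u.

The two rarest classes, + cn + and vg + b, are the double crossovers. Comparing them with the parentals, only the cn allele has switched, so cn is the middle locus and the order is vg – cn – b.
Crossovers in the cn–b interval produce the single-crossover classes + + b and vg cn + (91 + 77 = 168) plus the double crossovers (8).
RF(cn–b) = (168 + 8) / 1956 = 176/1956 = 0.0900 → 9.0 m.u.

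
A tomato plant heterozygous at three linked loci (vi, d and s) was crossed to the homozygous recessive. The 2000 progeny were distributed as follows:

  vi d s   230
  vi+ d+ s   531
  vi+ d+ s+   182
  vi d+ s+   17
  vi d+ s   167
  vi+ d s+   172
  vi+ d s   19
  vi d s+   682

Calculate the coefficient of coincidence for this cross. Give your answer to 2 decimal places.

0.43

The two most frequent reciprocal classes, vi+ d+ s and vi d s+, are the parental types, so the F1 was vi+ d+ s / vi d s+.
The two rarest classes, vi+ d s and vi d+ s+, are the double crossovers. Comparing them with the parentals, only the d allele has switched, so d is the middle locus and the order is vi – d – s.
vi–d: (339 + 36)/2000 = 0.1875; d–s: (412 + 36)/2000 = 0.2240.
Expected DCO frequency = 0.1875 × 0.2240 ≈ 0.04200; observed = 36/2000 ≈ 0.01800.
Coefficient of coincidence = 0.01800/0.04200 ≈ 0.43.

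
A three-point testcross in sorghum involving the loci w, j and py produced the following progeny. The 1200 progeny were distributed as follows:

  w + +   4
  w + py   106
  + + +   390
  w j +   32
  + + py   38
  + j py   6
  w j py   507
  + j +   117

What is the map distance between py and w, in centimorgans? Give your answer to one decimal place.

6.7 centimorgans

The two most frequent reciprocal classes, + + + and w j py, are the parental types, so the F1 was + + + / w j py.
The two rarest classes, w + + and + j py, are the double crossovers. Comparing them with the parentals, only the w allele has switched, so w is the middle locus and the order is py – w – j.
Crossovers in the py–w interval produce the single-crossover classes + + py and w j + (38 + 32 = 70) plus the double crossovers (10).
RF(py–w) = (70 + 10) / 1200 = 80/1200 = 0.0667 → 6.7 centimorgans.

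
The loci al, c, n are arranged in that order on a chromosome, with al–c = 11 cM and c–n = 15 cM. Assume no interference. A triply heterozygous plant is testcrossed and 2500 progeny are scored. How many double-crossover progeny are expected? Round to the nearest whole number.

Map distances give recombination frequencies of 0.110 and 0.150 for the two intervals.
With no interference, expected double-crossover frequency = 0.110 × 0.150 = 0.01650.
Expected number = 0.01650 × 2500 = 41.25 ≈ 41.

41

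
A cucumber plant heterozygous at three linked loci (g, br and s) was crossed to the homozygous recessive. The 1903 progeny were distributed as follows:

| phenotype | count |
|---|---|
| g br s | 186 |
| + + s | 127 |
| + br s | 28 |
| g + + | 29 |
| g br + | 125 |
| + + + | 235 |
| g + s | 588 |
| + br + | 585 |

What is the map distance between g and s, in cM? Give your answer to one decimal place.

16.2 cM

The two most frequent reciprocal classes, + br + and g + s, are the parental types, so the F1 was + br + / g + s.
The two rarest classes, + br s and g + +, are the double crossovers. Comparing them with the parentals, only the s allele has switched, so s is the middle locus and the order is br – s – g.
Crossovers in the s–g interval produce the single-crossover classes g br + and + + s (125 + 127 = 252) plus the double crossovers (57).
RF(s–g) = (252 + 57) / 1903 = 309/1903 = 0.1624 → 16.2 cM.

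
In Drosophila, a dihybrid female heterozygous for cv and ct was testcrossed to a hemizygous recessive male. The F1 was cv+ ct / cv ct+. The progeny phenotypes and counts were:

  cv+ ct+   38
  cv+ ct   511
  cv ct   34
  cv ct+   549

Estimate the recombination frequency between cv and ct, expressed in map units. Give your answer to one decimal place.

6.4 map units

The recombinant classes are cv+ ct+ and cv ct: 38 + 34 = 72.
Recombination frequency = 72/1132 = 0.0636 ≈ 6.4%, i.e. 6.4 map units.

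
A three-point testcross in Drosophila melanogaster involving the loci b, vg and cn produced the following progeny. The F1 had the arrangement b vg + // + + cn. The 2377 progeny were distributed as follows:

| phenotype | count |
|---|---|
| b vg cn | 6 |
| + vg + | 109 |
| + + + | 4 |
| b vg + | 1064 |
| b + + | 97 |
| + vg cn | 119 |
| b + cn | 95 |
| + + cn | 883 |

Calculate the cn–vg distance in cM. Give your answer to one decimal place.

The two rarest classes, b vg cn and + + +, are the double crossovers. Comparing them with the parentals, only the cn allele has switched, so cn is the middle locus and the order is vg – cn – b.
Crossovers in the vg–cn interval produce the single-crossover classes b + + and + vg cn (97 + 119 = 216) plus the double crossovers (10).
RF(vg–cn) = (216 + 10) / 2377 = 226/2377 = 0.0951 → 9.5 cM.

9.5 cM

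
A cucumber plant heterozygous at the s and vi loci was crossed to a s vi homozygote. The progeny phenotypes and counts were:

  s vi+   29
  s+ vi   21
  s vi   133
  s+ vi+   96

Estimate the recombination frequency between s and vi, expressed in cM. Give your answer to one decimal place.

17.9 cM

The two most frequent classes, s+ vi+ (96) and s vi (133), are the parental types, so the F1 was s+ vi+ / s vi.
The recombinant classes are s+ vi and s vi+: 21 + 29 = 50.
Recombination frequency = 50/279 = 0.1792 ≈ 17.9%, i.e. 17.9 cM.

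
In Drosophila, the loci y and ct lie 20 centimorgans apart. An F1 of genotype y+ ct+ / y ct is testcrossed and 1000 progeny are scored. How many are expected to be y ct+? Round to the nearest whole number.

A map distance of 20 centimorgans corresponds to a recombination frequency of 0.200.
The F1 is y+ ct+ / y ct, so y ct+ is a recombinant gamete class with expected frequency r/2 = 0.200/2 = 0.1000.
Expected number = 0.1000 × 1000 = 100.00 ≈ 100.

100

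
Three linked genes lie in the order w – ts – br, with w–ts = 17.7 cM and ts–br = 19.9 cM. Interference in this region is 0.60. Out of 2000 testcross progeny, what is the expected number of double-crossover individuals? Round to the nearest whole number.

Map distances give recombination frequencies of 0.177 and 0.199 for the two intervals.
With interference 0.60 (so coincidence = 0.40), expected double-crossover frequency = 0.177 × 0.199 × 0.40 = 0.01409.
Expected number = 0.01409 × 2000 = 28.18 ≈ 28.

28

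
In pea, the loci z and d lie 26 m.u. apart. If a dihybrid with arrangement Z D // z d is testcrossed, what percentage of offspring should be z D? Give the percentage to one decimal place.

A map distance of 26 m.u. corresponds to a recombination frequency of 0.260.
The F1 is Z D / z d, so z D is a recombinant gamete class with expected frequency r/2 = 0.260/2 = 0.1300.
That is 0.1300 = 13.0% of the progeny.

13.0%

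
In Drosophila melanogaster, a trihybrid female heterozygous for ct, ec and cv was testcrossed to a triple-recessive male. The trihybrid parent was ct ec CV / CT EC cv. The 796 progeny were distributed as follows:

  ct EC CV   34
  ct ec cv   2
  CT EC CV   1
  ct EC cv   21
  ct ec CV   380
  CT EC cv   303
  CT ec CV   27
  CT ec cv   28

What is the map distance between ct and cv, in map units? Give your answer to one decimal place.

The two rarest classes, ct ec cv and CT EC CV, are the double crossovers. Comparing them with the parentals, only the cv allele has switched, so cv is the middle locus and the order is ec – cv – ct.
Crossovers in the cv–ct interval produce the single-crossover classes CT ec CV and ct EC cv (27 + 21 = 48) plus the double crossovers (3).
RF(cv–ct) = (48 + 3) / 796 = 51/796 = 0.0641 → 6.4 map units.

6.4 map units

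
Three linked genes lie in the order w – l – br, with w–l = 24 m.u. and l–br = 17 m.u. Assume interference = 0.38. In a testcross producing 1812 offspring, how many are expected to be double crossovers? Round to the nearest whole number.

Map distances give recombination frequencies of 0.240 and 0.170 for the two intervals.
With interference 0.38 (so coincidence = 0.62), expected double-crossover frequency = 0.240 × 0.170 × 0.62 = 0.02530.
Expected number = 0.02530 × 1812 = 45.84 ≈ 46.

46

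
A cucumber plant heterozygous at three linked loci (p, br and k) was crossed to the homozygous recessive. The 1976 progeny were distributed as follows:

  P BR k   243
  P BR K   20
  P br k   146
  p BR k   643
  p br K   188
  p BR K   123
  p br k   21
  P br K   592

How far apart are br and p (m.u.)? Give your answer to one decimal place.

23.9 m.u.

The two most frequent reciprocal classes, P br K and p BR k, are the parental types, so the F1 was P br K / p BR k.
The two rarest classes, P BR K and p br k, are the double crossovers. Comparing them with the parentals, only the br allele has switched, so br is the middle locus and the order is p – br – k.
Crossovers in the p–br interval produce the single-crossover classes p br K and P BR k (188 + 243 = 431) plus the double crossovers (41).
RF(p–br) = (431 + 41) / 1976 = 472/1976 = 0.2389 → 23.9 m.u.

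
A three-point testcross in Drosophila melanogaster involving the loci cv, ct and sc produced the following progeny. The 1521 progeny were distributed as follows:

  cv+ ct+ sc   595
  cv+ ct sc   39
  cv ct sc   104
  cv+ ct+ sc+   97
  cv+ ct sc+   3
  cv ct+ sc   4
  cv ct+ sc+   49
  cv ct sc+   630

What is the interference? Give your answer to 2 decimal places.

The two most frequent reciprocal classes, cv+ ct+ sc and cv ct sc+, are the parental types, so the F1 was cv+ ct+ sc / cv ct sc+.
The two rarest classes, cv ct+ sc and cv+ ct sc+, are the double crossovers. Comparing them with the parentals, only the cv allele has switched, so cv is the middle locus and the order is ct – cv – sc.
ct–cv: (88 + 7)/1521 = 0.0625; cv–sc: (201 + 7)/1521 = 0.1368.
Expected DCO frequency = 0.0625 × 0.1368 ≈ 0.00855; observed = 7/1521 ≈ 0.00460.
Coefficient of coincidence = 0.00460/0.00855 ≈ 0.54; interference = 1 − 0.54 = 0.46.

0.46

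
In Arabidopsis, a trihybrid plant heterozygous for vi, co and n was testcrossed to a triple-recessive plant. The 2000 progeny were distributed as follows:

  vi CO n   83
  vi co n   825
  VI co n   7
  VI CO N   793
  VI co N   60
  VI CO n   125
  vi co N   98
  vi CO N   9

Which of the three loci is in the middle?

vi

The two most frequent reciprocal classes, vi co n and VI CO N, are the parental types, so the F1 was vi co n / VI CO N.
The two rarest classes, VI co n and vi CO N, are the double crossovers. Comparing them with the parentals, only the vi allele has switched, so vi is the middle locus and the order is co – vi – n.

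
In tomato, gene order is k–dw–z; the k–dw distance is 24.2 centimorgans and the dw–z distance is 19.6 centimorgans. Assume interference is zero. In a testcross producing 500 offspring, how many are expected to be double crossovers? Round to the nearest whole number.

24

Map distances give recombination frequencies of 0.242 and 0.196 for the two intervals.
With no interference, expected double-crossover frequency = 0.242 × 0.196 = 0.04743.
Expected number = 0.04743 × 500 = 23.72 ≈ 24.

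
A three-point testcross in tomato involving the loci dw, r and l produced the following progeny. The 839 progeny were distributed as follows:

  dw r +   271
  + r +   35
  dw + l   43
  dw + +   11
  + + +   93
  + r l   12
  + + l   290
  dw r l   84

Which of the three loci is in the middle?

r

The two most frequent reciprocal classes, + + l and dw r +, are the parental types, so the F1 was + + l / dw r +.
The two rarest classes, + r l and dw + +, are the double crossovers. Comparing them with the parentals, only the r allele has switched, so r is the middle locus and the order is l – r – dw.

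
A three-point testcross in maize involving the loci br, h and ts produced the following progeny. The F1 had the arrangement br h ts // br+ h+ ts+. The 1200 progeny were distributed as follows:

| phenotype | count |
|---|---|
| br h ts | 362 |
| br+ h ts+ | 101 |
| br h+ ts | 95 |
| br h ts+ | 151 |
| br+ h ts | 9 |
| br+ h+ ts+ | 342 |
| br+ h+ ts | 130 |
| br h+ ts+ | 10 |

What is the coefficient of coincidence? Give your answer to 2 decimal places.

0.35

The two rarest classes, br+ h ts and br h+ ts+, are the double crossovers. Comparing them with the parentals, only the br allele has switched, so br is the middle locus and the order is ts – br – h.
ts–br: (281 + 19)/1200 = 0.2500; br–h: (196 + 19)/1200 = 0.1792.
Expected DCO frequency = 0.2500 × 0.1792 ≈ 0.04480; observed = 19/1200 ≈ 0.01583.
Coefficient of coincidence = 0.01583/0.04480 ≈ 0.35.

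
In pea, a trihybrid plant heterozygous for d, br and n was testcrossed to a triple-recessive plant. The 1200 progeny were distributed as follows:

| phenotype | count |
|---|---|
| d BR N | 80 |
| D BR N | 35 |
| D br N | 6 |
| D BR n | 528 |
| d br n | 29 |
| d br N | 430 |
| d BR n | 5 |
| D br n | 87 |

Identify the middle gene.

d

The two most frequent reciprocal classes, d br N and D BR n, are the parental types, so the F1 was d br N / D BR n.
The two rarest classes, D br N and d BR n, are the double crossovers. Comparing them with the parentals, only the d allele has switched, so d is the middle locus and the order is br – d – n.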